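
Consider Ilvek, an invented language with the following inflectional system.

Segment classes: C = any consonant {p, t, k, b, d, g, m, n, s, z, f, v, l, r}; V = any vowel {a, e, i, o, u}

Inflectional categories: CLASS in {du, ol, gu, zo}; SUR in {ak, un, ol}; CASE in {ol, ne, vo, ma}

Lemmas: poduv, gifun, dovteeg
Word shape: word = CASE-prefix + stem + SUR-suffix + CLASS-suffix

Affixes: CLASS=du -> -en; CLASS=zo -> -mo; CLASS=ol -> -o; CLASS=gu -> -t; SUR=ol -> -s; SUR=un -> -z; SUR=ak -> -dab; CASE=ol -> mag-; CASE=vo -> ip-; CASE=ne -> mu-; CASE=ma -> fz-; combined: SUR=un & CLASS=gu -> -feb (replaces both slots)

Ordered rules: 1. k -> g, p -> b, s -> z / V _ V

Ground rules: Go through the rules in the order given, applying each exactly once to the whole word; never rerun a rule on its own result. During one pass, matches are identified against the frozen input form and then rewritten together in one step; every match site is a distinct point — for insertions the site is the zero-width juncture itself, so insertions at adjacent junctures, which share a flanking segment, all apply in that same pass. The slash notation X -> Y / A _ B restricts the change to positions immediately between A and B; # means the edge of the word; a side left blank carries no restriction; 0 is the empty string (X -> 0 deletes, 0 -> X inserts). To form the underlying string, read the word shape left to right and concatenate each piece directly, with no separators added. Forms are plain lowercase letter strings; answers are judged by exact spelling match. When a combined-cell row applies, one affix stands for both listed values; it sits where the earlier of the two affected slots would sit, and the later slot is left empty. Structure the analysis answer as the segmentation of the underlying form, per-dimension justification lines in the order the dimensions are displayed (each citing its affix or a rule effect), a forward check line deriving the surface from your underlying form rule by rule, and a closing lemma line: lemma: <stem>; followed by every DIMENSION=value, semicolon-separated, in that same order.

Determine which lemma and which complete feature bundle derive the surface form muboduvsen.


underlying: mu-poduv-s-en
CLASS=du - signalled by the affix -en
SUR=ol - signalled by the affix -s
CASE=ne - signalled by the affix mu-
check: mupoduvsen -> muboduvsen
lemma: poduv; CLASS=du; SUR=ol; CASE=ne


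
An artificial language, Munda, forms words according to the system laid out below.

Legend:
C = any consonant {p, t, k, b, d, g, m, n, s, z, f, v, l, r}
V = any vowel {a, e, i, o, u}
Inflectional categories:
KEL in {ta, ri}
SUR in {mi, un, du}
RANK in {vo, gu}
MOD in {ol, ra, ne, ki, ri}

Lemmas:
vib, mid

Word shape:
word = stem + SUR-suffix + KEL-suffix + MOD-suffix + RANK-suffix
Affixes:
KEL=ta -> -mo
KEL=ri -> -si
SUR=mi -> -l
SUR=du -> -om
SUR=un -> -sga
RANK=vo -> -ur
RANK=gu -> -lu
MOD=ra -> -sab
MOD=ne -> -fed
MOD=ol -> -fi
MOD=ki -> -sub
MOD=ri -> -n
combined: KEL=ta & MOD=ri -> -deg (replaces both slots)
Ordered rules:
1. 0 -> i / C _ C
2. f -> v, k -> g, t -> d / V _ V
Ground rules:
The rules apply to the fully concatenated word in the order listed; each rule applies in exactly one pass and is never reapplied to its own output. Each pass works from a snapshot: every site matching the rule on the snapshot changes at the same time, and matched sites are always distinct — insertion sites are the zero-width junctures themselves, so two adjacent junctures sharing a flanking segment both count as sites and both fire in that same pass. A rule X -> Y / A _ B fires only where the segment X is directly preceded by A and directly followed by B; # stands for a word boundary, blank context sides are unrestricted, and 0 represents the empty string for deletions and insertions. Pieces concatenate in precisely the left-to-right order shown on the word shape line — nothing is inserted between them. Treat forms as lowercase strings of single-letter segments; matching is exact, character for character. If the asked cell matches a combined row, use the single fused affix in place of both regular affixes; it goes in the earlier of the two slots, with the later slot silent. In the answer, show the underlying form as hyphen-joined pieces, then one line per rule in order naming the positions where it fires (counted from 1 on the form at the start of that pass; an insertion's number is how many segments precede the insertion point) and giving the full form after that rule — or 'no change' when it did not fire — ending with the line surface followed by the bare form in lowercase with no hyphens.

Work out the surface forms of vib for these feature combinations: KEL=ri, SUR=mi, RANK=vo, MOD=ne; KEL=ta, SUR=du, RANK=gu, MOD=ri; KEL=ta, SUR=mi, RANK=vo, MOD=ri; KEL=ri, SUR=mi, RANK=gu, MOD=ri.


cell KEL=ri, SUR=mi, RANK=vo, MOD=ne:
underlying: vib-l-si-fed-ur
1. 0 -> i / C _ C: inserts after position(s) 3, 4: vibilisifedur
2. f -> v, k -> g, t -> d / V _ V: fires at position(s) 9: vibilisivedur
surface: vibilisivedur

cell KEL=ta, SUR=du, RANK=gu, MOD=ri:
underlying: vib-om-deg-lu
1. 0 -> i / C _ C: inserts after position(s) 5, 8: vibomidegilu
2. f -> v, k -> g, t -> d / V _ V: no change
surface: vibomidegilu

cell KEL=ta, SUR=mi, RANK=vo, MOD=ri:
underlying: vib-l-deg-ur
1. 0 -> i / C _ C: inserts after position(s) 3, 4: vibilidegur
2. f -> v, k -> g, t -> d / V _ V: no change
surface: vibilidegur

cell KEL=ri, SUR=mi, RANK=gu, MOD=ri:
underlying: vib-l-si-n-lu
1. 0 -> i / C _ C: inserts after position(s) 3, 4, 7: vibilisinilu
2. f -> v, k -> g, t -> d / V _ V: no change
surface: vibilisinilu


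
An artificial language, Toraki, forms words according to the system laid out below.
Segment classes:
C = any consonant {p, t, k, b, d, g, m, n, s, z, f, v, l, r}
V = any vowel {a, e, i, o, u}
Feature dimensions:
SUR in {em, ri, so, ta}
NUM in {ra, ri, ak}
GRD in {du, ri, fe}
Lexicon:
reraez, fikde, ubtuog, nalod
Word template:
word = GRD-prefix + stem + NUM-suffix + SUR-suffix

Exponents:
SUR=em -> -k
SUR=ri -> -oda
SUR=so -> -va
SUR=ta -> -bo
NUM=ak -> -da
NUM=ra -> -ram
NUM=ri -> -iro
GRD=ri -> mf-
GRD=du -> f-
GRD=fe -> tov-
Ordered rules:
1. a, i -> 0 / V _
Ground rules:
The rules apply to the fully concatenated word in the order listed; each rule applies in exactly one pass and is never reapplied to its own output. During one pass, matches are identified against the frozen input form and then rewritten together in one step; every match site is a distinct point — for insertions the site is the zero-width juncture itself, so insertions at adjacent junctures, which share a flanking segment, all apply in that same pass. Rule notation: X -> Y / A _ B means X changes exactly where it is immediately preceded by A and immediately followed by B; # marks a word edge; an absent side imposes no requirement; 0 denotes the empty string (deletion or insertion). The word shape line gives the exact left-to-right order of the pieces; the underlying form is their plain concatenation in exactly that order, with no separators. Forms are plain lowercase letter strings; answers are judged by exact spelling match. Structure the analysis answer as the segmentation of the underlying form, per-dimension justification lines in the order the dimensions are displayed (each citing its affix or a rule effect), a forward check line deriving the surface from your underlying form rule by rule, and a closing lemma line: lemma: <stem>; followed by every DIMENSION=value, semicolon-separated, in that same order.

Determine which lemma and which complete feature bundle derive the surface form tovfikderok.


underlying: tov-fikde-iro-k
SUR=em - signalled by the affix -k
NUM=ri - signalled by the affix -iro
GRD=fe - signalled by the affix tov-
check: tovfikdeirok -> tovfikderok
lemma: fikde; SUR=em; NUM=ri; GRD=fe


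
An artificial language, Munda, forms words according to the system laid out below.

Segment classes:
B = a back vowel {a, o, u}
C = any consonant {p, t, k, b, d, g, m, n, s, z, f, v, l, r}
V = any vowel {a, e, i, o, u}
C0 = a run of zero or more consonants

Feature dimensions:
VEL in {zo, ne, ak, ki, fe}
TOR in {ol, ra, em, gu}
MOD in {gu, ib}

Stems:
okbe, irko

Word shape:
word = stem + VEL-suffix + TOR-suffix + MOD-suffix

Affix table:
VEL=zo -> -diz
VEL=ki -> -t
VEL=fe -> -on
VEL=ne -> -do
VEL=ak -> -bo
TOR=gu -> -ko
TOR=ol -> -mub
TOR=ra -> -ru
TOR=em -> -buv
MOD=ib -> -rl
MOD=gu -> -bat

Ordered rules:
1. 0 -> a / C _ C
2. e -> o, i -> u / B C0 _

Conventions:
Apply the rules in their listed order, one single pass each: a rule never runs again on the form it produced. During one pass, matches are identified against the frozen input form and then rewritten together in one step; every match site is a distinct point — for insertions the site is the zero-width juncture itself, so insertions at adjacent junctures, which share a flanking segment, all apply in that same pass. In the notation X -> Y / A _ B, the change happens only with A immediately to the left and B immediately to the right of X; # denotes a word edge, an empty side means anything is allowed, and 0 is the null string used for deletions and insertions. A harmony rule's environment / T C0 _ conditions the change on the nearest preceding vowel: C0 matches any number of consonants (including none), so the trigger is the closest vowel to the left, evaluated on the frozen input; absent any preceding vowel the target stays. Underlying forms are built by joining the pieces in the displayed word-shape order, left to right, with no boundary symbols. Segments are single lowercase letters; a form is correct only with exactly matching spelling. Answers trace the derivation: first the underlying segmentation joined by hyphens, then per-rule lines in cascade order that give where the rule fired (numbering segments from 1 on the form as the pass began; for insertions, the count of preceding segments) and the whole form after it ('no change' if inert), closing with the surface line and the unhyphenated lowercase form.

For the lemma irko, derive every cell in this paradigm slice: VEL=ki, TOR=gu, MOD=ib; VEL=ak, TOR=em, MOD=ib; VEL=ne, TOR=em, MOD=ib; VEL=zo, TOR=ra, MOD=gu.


cell VEL=ki, TOR=gu, MOD=ib:
underlying: irko-t-ko-rl
1. 0 -> a / C _ C: inserts after position(s) 2, 5, 8: irakotakoral
2. e -> o, i -> u / B C0 _: no change
surface: irakotakoral

cell VEL=ak, TOR=em, MOD=ib:
underlying: irko-bo-buv-rl
1. 0 -> a / C _ C: inserts after position(s) 2, 9, 10: irakobobuvaral
2. e -> o, i -> u / B C0 _: no change
surface: irakobobuvaral

cell VEL=ne, TOR=em, MOD=ib:
underlying: irko-do-buv-rl
1. 0 -> a / C _ C: inserts after position(s) 2, 9, 10: irakodobuvaral
2. e -> o, i -> u / B C0 _: no change
surface: irakodobuvaral

cell VEL=zo, TOR=ra, MOD=gu:
underlying: irko-diz-ru-bat
1. 0 -> a / C _ C: inserts after position(s) 2, 7: irakodizarubat
2. e -> o, i -> u / B C0 _: fires at position(s) 7: irakoduzarubat
surface: irakoduzarubat


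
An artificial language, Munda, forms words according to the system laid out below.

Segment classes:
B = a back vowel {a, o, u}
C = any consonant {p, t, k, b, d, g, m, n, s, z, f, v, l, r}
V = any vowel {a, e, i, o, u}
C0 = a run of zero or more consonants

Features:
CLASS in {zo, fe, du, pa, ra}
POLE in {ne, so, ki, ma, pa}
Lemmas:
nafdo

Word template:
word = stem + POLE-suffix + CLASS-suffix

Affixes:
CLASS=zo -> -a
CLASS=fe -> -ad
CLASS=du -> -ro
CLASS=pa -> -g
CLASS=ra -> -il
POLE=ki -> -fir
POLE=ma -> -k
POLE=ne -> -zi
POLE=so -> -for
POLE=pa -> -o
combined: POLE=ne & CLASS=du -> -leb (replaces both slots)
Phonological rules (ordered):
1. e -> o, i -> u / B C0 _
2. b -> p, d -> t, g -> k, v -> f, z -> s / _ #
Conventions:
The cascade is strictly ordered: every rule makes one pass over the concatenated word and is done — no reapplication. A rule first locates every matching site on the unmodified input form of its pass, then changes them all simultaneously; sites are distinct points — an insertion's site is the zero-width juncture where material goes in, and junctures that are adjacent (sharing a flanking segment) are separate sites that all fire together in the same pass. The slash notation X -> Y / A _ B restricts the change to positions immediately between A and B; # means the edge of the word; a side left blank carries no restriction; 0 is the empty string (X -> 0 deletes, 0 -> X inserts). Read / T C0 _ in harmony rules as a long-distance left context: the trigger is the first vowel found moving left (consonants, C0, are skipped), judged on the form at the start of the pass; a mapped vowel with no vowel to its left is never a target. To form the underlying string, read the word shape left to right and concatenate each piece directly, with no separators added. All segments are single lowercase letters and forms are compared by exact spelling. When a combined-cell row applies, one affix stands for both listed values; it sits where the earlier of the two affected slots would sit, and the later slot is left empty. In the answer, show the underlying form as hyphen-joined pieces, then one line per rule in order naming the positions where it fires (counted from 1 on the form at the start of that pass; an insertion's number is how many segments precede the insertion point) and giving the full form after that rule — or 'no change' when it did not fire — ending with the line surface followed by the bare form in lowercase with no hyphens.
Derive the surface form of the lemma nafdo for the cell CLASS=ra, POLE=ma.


underlying: nafdo-k-il
1. e -> o, i -> u / B C0 _: fires at position(s) 7: nafdokul
2. b -> p, d -> t, g -> k, v -> f, z -> s / _ #: no change
surface: nafdokul


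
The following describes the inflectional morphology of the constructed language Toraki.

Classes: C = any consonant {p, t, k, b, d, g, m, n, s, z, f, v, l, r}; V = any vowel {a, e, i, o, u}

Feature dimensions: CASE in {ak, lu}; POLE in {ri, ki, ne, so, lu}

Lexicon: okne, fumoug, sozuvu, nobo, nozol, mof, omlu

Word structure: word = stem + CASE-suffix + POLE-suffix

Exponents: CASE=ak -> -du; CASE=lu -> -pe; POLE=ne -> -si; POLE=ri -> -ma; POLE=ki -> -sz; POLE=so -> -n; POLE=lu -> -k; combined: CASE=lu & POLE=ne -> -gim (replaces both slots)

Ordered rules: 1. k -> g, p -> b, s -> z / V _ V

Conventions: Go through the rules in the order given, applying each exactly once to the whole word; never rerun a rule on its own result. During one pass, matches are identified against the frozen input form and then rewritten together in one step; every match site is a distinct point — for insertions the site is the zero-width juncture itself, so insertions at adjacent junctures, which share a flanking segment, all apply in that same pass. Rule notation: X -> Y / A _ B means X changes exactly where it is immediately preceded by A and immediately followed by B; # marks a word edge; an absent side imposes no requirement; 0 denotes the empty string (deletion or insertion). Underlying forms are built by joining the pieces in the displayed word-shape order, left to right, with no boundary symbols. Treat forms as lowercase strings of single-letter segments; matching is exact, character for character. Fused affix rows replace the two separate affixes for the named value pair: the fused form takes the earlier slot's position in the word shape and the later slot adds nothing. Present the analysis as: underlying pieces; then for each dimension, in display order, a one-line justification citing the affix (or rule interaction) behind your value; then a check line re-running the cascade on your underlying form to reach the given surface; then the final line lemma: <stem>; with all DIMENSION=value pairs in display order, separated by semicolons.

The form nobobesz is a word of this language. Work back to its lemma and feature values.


underlying: nobo-pe-sz
CASE=lu - signalled by the affix -pe
POLE=ki - signalled by the affix -sz
check: nobopesz -> nobobesz
lemma: nobo; CASE=lu; POLE=ki


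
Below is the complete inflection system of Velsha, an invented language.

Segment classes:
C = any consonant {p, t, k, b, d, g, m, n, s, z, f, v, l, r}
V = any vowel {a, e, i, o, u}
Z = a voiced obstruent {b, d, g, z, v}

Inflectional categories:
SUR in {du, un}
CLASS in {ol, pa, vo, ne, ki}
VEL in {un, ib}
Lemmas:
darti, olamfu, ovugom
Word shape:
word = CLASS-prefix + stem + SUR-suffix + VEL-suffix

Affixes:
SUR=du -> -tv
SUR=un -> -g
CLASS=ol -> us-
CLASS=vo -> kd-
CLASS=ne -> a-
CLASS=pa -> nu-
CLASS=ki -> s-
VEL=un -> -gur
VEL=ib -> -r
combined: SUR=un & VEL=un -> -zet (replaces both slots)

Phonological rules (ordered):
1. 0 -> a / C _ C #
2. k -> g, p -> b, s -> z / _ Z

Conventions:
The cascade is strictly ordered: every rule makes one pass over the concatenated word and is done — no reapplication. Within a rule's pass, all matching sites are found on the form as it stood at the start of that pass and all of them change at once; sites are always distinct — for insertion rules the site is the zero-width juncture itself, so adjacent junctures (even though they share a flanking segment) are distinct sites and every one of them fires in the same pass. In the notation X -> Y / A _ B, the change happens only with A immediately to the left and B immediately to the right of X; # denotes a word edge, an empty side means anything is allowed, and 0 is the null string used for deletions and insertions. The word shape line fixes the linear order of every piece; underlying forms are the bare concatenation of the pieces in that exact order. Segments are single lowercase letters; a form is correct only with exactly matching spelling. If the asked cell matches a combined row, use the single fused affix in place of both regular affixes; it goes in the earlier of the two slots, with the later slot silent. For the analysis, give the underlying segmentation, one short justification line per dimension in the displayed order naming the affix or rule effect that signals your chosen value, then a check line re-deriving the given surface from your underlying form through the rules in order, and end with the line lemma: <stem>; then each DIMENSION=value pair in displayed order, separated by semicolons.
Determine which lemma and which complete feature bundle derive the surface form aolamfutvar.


underlying: a-olamfu-tv-r
SUR=du - signalled by the affix -tv
CLASS=ne - signalled by the affix a-
VEL=ib - signalled by the affix -r
check: aolamfutvr -> aolamfutvar -> aolamfutvar
lemma: olamfu; SUR=du; CLASS=ne; VEL=ib


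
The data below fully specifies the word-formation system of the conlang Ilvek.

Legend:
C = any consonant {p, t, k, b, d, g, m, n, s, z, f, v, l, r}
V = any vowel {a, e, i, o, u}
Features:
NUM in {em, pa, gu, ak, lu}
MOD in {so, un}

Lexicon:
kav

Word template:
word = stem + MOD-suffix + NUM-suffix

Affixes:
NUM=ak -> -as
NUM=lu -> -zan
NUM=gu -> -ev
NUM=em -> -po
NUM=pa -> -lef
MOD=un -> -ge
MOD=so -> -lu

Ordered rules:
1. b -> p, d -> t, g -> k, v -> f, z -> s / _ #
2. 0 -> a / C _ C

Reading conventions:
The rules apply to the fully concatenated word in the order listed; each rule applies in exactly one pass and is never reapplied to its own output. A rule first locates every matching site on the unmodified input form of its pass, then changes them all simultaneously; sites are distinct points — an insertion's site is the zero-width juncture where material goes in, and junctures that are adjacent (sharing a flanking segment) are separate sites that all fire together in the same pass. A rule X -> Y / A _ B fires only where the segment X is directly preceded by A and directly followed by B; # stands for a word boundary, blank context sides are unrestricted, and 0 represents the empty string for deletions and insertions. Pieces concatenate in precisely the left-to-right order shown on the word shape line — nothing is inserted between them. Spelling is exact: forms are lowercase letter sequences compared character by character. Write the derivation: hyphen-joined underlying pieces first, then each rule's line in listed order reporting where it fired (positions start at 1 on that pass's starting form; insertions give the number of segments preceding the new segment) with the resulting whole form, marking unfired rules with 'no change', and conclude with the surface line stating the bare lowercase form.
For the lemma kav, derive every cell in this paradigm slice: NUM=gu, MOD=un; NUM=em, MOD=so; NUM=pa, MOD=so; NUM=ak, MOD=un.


cell NUM=gu, MOD=un:
underlying: kav-ge-ev
1. b -> p, d -> t, g -> k, v -> f, z -> s / _ #: fires at position(s) 7: kavgeef
2. 0 -> a / C _ C: inserts after position(s) 3: kavageef
surface: kavageef

cell NUM=em, MOD=so:
underlying: kav-lu-po
1. b -> p, d -> t, g -> k, v -> f, z -> s / _ #: no change
2. 0 -> a / C _ C: inserts after position(s) 3: kavalupo
surface: kavalupo

cell NUM=pa, MOD=so:
underlying: kav-lu-lef
1. b -> p, d -> t, g -> k, v -> f, z -> s / _ #: no change
2. 0 -> a / C _ C: inserts after position(s) 3: kavalulef
surface: kavalulef

cell NUM=ak, MOD=un:
underlying: kav-ge-as
1. b -> p, d -> t, g -> k, v -> f, z -> s / _ #: no change
2. 0 -> a / C _ C: inserts after position(s) 3: kavageas
surface: kavageas


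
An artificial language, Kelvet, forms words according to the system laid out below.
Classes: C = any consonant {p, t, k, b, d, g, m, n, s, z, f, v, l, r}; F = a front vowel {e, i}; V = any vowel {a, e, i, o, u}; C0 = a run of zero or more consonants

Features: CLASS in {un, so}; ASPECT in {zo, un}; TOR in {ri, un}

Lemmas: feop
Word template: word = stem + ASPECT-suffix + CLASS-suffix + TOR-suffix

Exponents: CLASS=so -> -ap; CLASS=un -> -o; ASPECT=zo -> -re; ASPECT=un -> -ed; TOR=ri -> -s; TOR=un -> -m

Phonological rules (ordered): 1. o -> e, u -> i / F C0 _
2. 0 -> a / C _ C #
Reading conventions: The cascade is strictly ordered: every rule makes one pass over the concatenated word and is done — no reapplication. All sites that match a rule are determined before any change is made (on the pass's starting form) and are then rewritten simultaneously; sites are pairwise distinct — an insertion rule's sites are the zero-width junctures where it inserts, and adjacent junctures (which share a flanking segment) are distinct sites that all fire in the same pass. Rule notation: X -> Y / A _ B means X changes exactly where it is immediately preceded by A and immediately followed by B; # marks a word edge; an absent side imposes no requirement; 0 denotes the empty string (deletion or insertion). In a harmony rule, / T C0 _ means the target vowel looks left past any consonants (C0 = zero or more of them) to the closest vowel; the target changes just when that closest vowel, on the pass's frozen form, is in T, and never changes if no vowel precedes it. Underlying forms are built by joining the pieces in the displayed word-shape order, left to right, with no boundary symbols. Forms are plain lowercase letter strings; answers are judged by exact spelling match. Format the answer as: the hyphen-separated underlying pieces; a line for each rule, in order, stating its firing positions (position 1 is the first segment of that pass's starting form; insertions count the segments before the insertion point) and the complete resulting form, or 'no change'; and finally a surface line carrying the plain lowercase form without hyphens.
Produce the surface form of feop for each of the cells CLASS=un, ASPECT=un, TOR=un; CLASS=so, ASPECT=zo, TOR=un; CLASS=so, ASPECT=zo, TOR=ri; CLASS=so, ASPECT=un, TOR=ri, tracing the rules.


cell CLASS=un, ASPECT=un, TOR=un:
underlying: feop-ed-o-m
1. o -> e, u -> i / F C0 _: fires at position(s) 3, 7: feepedem
2. 0 -> a / C _ C #: no change
surface: feepedem

cell CLASS=so, ASPECT=zo, TOR=un:
underlying: feop-re-ap-m
1. o -> e, u -> i / F C0 _: fires at position(s) 3: feepreapm
2. 0 -> a / C _ C #: inserts after position(s) 8: feepreapam
surface: feepreapam

cell CLASS=so, ASPECT=zo, TOR=ri:
underlying: feop-re-ap-s
1. o -> e, u -> i / F C0 _: fires at position(s) 3: feepreaps
2. 0 -> a / C _ C #: inserts after position(s) 8: feepreapas
surface: feepreapas

cell CLASS=so, ASPECT=un, TOR=ri:
underlying: feop-ed-ap-s
1. o -> e, u -> i / F C0 _: fires at position(s) 3: feepedaps
2. 0 -> a / C _ C #: inserts after position(s) 8: feepedapas
surface: feepedapas


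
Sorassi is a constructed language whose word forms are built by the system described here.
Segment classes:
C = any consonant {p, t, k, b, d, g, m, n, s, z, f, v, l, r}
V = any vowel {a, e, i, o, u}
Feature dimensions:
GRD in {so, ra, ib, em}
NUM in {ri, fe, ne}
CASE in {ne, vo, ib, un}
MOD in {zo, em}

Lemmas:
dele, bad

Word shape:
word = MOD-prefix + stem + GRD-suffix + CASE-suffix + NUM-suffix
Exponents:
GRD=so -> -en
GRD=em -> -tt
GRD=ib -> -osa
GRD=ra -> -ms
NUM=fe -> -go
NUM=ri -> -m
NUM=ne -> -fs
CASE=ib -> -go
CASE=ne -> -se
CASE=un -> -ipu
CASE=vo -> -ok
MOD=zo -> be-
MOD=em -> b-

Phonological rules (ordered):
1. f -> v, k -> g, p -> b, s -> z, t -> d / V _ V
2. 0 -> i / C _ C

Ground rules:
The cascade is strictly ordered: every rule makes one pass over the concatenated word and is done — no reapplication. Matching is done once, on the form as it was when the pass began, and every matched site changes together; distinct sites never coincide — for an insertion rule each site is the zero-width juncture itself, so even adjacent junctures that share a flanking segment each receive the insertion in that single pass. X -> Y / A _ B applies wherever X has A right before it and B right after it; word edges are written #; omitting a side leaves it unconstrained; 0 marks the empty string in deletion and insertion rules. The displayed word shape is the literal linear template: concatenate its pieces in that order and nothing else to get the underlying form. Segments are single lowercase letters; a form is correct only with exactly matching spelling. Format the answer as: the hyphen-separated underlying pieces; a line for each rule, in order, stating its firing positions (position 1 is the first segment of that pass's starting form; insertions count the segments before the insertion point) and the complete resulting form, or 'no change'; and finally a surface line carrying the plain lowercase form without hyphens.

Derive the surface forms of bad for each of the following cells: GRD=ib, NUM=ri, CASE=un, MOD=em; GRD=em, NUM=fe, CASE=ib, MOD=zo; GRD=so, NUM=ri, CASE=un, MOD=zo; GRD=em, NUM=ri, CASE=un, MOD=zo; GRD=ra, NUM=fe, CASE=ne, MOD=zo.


cell GRD=ib, NUM=ri, CASE=un, MOD=em:
underlying: b-bad-osa-ipu-m
1. f -> v, k -> g, p -> b, s -> z, t -> d / V _ V: fires at position(s) 6, 9: bbadozaibum
2. 0 -> i / C _ C: inserts after position(s) 1: bibadozaibum
surface: bibadozaibum

cell GRD=em, NUM=fe, CASE=ib, MOD=zo:
underlying: be-bad-tt-go-go
1. f -> v, k -> g, p -> b, s -> z, t -> d / V _ V: no change
2. 0 -> i / C _ C: inserts after position(s) 5, 6, 7: bebadititigogo
surface: bebadititigogo

cell GRD=so, NUM=ri, CASE=un, MOD=zo:
underlying: be-bad-en-ipu-m
1. f -> v, k -> g, p -> b, s -> z, t -> d / V _ V: fires at position(s) 9: bebadenibum
2. 0 -> i / C _ C: no change
surface: bebadenibum

cell GRD=em, NUM=ri, CASE=un, MOD=zo:
underlying: be-bad-tt-ipu-m
1. f -> v, k -> g, p -> b, s -> z, t -> d / V _ V: fires at position(s) 9: bebadttibum
2. 0 -> i / C _ C: inserts after position(s) 5, 6: bebadititibum
surface: bebadititibum

cell GRD=ra, NUM=fe, CASE=ne, MOD=zo:
underlying: be-bad-ms-se-go
1. f -> v, k -> g, p -> b, s -> z, t -> d / V _ V: no change
2. 0 -> i / C _ C: inserts after position(s) 5, 6, 7: bebadimisisego
surface: bebadimisisego


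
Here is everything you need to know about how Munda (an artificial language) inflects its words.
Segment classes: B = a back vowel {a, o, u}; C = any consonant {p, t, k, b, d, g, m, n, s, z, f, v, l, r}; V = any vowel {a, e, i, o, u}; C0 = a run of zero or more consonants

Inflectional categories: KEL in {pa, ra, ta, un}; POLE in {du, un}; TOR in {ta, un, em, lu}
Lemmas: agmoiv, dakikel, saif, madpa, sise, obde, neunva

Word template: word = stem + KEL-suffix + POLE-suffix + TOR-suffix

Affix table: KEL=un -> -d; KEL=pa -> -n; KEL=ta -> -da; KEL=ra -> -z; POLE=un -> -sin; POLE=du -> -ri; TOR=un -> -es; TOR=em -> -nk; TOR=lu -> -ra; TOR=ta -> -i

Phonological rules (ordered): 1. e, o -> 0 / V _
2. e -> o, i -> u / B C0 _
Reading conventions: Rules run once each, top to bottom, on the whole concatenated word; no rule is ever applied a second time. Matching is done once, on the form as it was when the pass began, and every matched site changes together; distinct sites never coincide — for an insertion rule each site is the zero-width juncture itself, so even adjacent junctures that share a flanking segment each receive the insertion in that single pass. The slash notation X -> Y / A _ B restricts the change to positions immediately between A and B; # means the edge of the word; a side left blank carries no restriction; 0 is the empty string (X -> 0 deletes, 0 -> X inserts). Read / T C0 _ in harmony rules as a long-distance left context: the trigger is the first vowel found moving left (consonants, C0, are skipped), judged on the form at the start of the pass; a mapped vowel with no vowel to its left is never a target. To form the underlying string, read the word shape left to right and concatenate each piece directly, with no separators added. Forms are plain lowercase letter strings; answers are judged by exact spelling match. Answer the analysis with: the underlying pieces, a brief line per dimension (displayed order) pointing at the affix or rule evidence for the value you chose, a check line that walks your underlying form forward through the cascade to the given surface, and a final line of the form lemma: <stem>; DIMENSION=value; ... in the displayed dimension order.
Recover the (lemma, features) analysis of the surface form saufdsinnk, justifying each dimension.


underlying: saif-d-sin-nk
KEL=un - signalled by the affix -d
POLE=un - signalled by the affix -sin
TOR=em - signalled by the affix -nk
check: saifdsinnk -> saifdsinnk -> saufdsinnk
lemma: saif; KEL=un; POLE=un; TOR=em


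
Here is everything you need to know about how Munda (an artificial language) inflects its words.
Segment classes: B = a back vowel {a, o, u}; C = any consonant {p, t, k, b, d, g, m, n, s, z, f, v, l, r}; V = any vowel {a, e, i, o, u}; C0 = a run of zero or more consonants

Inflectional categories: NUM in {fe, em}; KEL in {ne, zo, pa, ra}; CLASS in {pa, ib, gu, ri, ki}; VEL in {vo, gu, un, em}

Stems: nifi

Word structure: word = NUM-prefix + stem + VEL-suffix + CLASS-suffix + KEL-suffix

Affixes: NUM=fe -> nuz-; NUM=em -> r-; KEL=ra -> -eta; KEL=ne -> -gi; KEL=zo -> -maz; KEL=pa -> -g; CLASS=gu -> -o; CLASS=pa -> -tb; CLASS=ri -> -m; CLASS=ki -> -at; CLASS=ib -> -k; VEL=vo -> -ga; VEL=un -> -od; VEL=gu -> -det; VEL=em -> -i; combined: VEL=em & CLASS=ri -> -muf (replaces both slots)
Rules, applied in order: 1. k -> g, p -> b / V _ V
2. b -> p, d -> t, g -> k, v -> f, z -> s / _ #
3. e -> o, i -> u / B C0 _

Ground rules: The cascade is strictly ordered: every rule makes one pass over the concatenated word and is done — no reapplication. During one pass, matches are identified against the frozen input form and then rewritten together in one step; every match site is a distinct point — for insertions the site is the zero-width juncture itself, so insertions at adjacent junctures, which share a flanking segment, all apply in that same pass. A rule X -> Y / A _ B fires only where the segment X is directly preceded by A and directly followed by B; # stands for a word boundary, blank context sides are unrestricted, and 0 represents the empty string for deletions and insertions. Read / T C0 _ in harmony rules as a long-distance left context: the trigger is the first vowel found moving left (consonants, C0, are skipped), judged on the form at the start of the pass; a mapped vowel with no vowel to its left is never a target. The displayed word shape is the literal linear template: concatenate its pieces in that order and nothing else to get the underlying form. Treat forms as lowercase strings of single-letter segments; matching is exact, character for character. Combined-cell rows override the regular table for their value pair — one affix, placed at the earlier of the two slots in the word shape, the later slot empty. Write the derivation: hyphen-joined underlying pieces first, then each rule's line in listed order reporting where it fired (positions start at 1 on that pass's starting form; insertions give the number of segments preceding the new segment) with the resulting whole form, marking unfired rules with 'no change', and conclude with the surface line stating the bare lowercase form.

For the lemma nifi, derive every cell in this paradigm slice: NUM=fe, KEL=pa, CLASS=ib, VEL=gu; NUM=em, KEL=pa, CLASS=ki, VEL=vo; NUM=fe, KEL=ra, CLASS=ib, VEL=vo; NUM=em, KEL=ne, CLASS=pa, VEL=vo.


cell NUM=fe, KEL=pa, CLASS=ib, VEL=gu:
underlying: nuz-nifi-det-k-g
1. k -> g, p -> b / V _ V: no change
2. b -> p, d -> t, g -> k, v -> f, z -> s / _ #: fires at position(s) 12: nuznifidetkk
3. e -> o, i -> u / B C0 _: fires at position(s) 5: nuznufidetkk
surface: nuznufidetkk

cell NUM=em, KEL=pa, CLASS=ki, VEL=vo:
underlying: r-nifi-ga-at-g
1. k -> g, p -> b / V _ V: no change
2. b -> p, d -> t, g -> k, v -> f, z -> s / _ #: fires at position(s) 10: rnifigaatk
3. e -> o, i -> u / B C0 _: no change
surface: rnifigaatk

cell NUM=fe, KEL=ra, CLASS=ib, VEL=vo:
underlying: nuz-nifi-ga-k-eta
1. k -> g, p -> b / V _ V: fires at position(s) 10: nuznifigageta
2. b -> p, d -> t, g -> k, v -> f, z -> s / _ #: no change
3. e -> o, i -> u / B C0 _: fires at position(s) 5, 11: nuznufigagota
surface: nuznufigagota

cell NUM=em, KEL=ne, CLASS=pa, VEL=vo:
underlying: r-nifi-ga-tb-gi
1. k -> g, p -> b / V _ V: no change
2. b -> p, d -> t, g -> k, v -> f, z -> s / _ #: no change
3. e -> o, i -> u / B C0 _: fires at position(s) 11: rnifigatbgu
surface: rnifigatbgu


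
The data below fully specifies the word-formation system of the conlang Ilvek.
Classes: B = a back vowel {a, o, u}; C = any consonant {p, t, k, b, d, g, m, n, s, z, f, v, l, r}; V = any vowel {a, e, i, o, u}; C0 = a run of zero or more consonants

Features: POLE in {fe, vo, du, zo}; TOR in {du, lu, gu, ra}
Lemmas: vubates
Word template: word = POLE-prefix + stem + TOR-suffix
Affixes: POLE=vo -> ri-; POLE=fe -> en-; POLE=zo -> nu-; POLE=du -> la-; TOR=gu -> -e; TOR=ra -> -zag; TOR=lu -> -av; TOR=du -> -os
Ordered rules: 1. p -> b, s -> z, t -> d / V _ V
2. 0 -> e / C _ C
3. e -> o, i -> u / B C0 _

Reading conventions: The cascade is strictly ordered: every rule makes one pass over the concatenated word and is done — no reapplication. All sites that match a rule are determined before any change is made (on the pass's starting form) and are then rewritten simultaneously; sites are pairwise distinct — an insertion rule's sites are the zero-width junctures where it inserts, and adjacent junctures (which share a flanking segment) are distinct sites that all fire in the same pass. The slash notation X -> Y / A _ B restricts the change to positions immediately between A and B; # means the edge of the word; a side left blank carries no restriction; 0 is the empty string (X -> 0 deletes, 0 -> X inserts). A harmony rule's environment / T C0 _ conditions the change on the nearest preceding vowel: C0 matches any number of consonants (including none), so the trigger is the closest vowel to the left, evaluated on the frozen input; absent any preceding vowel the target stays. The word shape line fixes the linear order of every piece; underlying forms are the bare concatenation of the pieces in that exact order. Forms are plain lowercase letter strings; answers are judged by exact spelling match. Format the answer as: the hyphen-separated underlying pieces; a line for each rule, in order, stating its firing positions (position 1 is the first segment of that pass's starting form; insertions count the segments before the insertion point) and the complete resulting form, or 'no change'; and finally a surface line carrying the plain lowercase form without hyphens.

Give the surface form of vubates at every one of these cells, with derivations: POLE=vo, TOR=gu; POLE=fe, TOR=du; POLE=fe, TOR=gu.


cell POLE=vo, TOR=gu:
underlying: ri-vubates-e
1. p -> b, s -> z, t -> d / V _ V: fires at position(s) 7, 9: rivubadeze
2. 0 -> e / C _ C: no change
3. e -> o, i -> u / B C0 _: fires at position(s) 8: rivubadoze
surface: rivubadoze

cell POLE=fe, TOR=du:
underlying: en-vubates-os
1. p -> b, s -> z, t -> d / V _ V: fires at position(s) 7, 9: envubadezos
2. 0 -> e / C _ C: inserts after position(s) 2: enevubadezos
3. e -> o, i -> u / B C0 _: fires at position(s) 9: enevubadozos
surface: enevubadozos

cell POLE=fe, TOR=gu:
underlying: en-vubates-e
1. p -> b, s -> z, t -> d / V _ V: fires at position(s) 7, 9: envubadeze
2. 0 -> e / C _ C: inserts after position(s) 2: enevubadeze
3. e -> o, i -> u / B C0 _: fires at position(s) 9: enevubadoze
surface: enevubadoze


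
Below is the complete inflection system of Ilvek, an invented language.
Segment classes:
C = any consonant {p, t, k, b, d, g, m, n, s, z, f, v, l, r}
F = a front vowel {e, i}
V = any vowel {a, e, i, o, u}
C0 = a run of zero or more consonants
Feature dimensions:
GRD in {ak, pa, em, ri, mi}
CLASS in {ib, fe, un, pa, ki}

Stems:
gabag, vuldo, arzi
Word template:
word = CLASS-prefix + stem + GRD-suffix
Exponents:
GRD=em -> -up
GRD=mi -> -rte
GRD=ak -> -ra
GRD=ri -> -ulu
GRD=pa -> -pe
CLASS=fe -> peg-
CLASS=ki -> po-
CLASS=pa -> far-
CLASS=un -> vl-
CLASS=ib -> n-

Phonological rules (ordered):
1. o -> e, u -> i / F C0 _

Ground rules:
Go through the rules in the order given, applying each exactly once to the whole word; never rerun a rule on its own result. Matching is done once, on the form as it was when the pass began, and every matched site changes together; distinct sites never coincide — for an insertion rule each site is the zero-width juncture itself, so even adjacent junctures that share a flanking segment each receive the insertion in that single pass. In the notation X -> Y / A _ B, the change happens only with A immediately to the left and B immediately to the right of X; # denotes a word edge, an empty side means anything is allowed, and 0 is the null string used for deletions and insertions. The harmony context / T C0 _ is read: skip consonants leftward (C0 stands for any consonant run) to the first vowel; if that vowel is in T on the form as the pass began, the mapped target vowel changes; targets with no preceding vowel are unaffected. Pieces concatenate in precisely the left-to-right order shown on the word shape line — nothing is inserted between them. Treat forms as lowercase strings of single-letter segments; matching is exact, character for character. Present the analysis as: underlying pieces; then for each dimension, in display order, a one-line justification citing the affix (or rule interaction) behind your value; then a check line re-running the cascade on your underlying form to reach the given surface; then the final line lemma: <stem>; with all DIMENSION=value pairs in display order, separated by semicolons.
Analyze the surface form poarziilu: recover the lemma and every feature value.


underlying: po-arzi-ulu
GRD=ri - signalled by the affix -ulu
CLASS=ki - signalled by the affix po-
check: poarziulu -> poarziilu
lemma: arzi; GRD=ri; CLASS=ki


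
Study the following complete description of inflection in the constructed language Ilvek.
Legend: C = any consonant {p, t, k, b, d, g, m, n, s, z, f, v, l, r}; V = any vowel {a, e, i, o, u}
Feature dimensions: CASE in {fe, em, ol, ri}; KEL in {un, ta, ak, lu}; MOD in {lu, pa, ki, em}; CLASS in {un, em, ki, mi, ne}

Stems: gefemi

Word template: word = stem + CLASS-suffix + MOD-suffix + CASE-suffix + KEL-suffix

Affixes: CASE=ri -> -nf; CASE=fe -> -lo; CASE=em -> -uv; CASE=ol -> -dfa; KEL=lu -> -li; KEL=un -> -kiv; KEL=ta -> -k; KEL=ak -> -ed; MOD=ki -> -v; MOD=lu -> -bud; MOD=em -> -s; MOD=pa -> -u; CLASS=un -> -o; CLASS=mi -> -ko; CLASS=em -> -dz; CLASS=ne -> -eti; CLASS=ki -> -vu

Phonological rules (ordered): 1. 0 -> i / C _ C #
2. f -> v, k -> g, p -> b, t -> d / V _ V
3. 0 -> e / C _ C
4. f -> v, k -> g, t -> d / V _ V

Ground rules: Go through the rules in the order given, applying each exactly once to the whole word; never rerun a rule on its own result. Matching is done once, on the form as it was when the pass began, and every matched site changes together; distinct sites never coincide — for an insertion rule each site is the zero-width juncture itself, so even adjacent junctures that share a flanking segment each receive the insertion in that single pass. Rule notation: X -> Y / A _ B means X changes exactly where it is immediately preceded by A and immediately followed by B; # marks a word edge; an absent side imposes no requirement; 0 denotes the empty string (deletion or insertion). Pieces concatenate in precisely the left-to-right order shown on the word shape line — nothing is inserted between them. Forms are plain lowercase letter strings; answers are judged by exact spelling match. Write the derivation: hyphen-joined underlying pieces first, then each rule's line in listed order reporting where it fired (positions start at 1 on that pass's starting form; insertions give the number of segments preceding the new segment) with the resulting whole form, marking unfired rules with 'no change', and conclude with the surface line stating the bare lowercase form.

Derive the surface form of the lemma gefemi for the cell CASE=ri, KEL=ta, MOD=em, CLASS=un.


underlying: gefemi-o-s-nf-k
1. 0 -> i / C _ C #: inserts after position(s) 10: gefemiosnfik
2. f -> v, k -> g, p -> b, t -> d / V _ V: fires at position(s) 3: gevemiosnfik
3. 0 -> e / C _ C: inserts after position(s) 8, 9: gevemiosenefik
4. f -> v, k -> g, t -> d / V _ V: fires at position(s) 12: gevemiosenevik
surface: gevemiosenevik
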